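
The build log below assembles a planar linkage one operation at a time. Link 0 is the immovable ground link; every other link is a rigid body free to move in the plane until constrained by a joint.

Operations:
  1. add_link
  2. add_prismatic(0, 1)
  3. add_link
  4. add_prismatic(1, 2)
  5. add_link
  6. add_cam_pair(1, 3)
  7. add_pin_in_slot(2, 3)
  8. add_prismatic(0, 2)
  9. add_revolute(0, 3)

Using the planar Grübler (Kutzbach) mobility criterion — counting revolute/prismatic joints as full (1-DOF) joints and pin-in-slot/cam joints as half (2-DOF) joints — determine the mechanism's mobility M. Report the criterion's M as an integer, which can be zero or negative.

(L,J1,J2)=(1,0,0); link0 fixed
link1: (2,0,0)
P 0-1 [J1]: (2,1,0)
link2: (3,1,0)
P 1-2 [J1]: (3,2,0)
link3: (4,2,0)
C 1-3 [J2]: (4,2,1)
PS 2-3 [J2]: (4,2,2)
P 0-2 [J1]: (4,3,2)
R 0-3 [J1]: (4,4,2)
Grübler: 3·3 − 2·4 − 2 = -1

M = -1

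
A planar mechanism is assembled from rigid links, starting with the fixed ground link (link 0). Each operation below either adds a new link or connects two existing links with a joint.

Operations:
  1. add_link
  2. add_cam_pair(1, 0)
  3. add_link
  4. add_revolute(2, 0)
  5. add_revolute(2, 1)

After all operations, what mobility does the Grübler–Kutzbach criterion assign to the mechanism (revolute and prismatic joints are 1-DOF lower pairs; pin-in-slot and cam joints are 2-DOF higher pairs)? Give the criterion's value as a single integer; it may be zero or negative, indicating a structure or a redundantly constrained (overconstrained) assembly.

M = 1

L=1 J1=0 J2=0
add link → L=2 J1=0 J2=0
C@1,0 dof=2 J2 → L=2 J1=0 J2=1
add link → L=3 J1=0 J2=1
R@2,0 dof=1 J1 → L=3 J1=1 J2=1
R@2,1 dof=1 J1 → L=3 J1=2 J2=1
M=3(L−1)−2J1−J2=3·2−2·2−1=1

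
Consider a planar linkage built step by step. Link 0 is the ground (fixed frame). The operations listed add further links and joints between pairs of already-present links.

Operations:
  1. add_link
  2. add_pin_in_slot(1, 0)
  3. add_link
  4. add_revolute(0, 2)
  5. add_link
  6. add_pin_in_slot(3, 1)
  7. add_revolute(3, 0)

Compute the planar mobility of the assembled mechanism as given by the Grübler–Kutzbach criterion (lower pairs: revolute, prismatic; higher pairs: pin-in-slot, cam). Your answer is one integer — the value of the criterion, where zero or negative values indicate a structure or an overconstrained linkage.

(L,J1,J2)=(1,0,0); link0 fixed
link1: (2,0,0)
PS 1-0 [J2]: (2,0,1)
link2: (3,0,1)
R 0-2 [J1]: (3,1,1)
link3: (4,1,1)
PS 3-1 [J2]: (4,1,2)
R 3-0 [J1]: (4,2,2)
Grübler: 3·3 − 2·2 − 2 = 3

M = 3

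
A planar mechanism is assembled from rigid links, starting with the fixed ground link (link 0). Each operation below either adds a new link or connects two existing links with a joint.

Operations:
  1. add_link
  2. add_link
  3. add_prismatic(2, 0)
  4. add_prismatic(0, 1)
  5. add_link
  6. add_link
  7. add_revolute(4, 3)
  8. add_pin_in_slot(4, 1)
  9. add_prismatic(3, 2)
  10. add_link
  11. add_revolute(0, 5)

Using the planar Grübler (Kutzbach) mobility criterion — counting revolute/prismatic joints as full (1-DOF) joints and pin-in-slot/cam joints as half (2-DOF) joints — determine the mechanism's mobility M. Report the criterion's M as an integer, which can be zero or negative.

M = 4

L=1 J1=0 J2=0
add link → L=2 J1=0 J2=0
add link → L=3 J1=0 J2=0
P@2,0 dof=1 J1 → L=3 J1=1 J2=0
P@0,1 dof=1 J1 → L=3 J1=2 J2=0
add link → L=4 J1=2 J2=0
add link → L=5 J1=2 J2=0
R@4,3 dof=1 J1 → L=5 J1=3 J2=0
PS@4,1 dof=2 J2 → L=5 J1=3 J2=1
P@3,2 dof=1 J1 → L=5 J1=4 J2=1
add link → L=6 J1=4 J2=1
R@0,5 dof=1 J1 → L=6 J1=5 J2=1
M=3(L−1)−2J1−J2=3·5−2·5−1=4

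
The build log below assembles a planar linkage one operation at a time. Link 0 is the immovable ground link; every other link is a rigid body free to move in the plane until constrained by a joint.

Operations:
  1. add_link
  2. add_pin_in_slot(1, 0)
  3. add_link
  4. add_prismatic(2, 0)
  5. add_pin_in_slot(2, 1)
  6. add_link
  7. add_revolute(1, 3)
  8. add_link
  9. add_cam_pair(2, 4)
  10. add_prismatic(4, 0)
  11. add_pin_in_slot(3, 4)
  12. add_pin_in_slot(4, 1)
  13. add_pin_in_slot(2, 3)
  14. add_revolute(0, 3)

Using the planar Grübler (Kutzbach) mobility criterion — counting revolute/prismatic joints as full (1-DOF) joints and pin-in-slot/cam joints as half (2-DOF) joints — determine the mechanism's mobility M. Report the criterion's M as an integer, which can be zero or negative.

M = -2

(L,J1,J2)=(1,0,0); link0 fixed
link1: (2,0,0)
PS 1-0 [J2]: (2,0,1)
link2: (3,0,1)
P 2-0 [J1]: (3,1,1)
PS 2-1 [J2]: (3,1,2)
link3: (4,1,2)
R 1-3 [J1]: (4,2,2)
link4: (5,2,2)
C 2-4 [J2]: (5,2,3)
P 4-0 [J1]: (5,3,3)
PS 3-4 [J2]: (5,3,4)
PS 4-1 [J2]: (5,3,5)
PS 2-3 [J2]: (5,3,6)
R 0-3 [J1]: (5,4,6)
Grübler: 3·4 − 2·4 − 6 = -2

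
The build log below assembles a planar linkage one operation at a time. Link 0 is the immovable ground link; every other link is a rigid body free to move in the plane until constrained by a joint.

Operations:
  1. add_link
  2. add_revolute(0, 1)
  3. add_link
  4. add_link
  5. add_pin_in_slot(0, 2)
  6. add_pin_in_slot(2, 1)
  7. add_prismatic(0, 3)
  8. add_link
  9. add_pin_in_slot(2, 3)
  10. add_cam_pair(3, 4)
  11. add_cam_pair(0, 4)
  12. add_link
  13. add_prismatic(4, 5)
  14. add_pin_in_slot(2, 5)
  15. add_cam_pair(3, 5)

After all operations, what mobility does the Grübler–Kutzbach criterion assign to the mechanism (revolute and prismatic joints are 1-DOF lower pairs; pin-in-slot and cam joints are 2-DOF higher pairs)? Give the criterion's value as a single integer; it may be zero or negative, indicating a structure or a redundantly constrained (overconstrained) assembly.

L=1 J1=0 J2=0
add link → L=2 J1=0 J2=0
R@0,1 dof=1 J1 → L=2 J1=1 J2=0
add link → L=3 J1=1 J2=0
add link → L=4 J1=1 J2=0
PS@0,2 dof=2 J2 → L=4 J1=1 J2=1
PS@2,1 dof=2 J2 → L=4 J1=1 J2=2
P@0,3 dof=1 J1 → L=4 J1=2 J2=2
add link → L=5 J1=2 J2=2
PS@2,3 dof=2 J2 → L=5 J1=2 J2=3
C@3,4 dof=2 J2 → L=5 J1=2 J2=4
C@0,4 dof=2 J2 → L=5 J1=2 J2=5
add link → L=6 J1=2 J2=5
P@4,5 dof=1 J1 → L=6 J1=3 J2=5
PS@2,5 dof=2 J2 → L=6 J1=3 J2=6
C@3,5 dof=2 J2 → L=6 J1=3 J2=7
M=3(L−1)−2J1−J2=3·5−2·3−7=2

M = 2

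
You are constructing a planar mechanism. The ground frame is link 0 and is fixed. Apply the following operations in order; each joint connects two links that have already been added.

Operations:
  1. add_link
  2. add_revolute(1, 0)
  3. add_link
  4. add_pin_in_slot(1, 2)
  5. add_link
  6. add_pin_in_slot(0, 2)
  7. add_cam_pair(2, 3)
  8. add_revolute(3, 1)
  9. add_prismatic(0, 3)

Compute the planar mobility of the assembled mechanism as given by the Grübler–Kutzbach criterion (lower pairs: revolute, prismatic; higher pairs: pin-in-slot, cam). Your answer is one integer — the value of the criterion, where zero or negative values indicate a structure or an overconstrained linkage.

link 0 = ground. State L|J1|J2 = 1|0|0
+link1  2|0|0
R(1,0) f=1→J1  2|1|0
+link2  3|1|0
PS(1,2) f=2→J2  3|1|1
+link3  4|1|1
PS(0,2) f=2→J2  4|1|2
C(2,3) f=2→J2  4|1|3
R(3,1) f=1→J1  4|2|3
P(0,3) f=1→J1  4|3|3
M = 3(4−1)−2·3−3 = 9−6−3 = 0

M = 0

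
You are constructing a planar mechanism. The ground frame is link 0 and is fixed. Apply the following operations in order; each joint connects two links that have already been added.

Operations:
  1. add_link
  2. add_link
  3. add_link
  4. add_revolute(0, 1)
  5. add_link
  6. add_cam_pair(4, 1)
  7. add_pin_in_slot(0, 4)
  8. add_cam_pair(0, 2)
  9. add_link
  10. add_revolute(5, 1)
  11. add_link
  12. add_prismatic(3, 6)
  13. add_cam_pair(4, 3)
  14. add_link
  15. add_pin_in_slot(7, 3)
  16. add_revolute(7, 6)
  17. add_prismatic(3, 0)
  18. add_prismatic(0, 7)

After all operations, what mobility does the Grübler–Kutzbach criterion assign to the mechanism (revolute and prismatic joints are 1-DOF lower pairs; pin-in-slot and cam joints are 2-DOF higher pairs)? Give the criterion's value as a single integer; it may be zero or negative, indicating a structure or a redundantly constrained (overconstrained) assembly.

L=1 J1=0 J2=0
add link → L=2 J1=0 J2=0
add link → L=3 J1=0 J2=0
add link → L=4 J1=0 J2=0
R@0,1 dof=1 J1 → L=4 J1=1 J2=0
add link → L=5 J1=1 J2=0
C@4,1 dof=2 J2 → L=5 J1=1 J2=1
PS@0,4 dof=2 J2 → L=5 J1=1 J2=2
C@0,2 dof=2 J2 → L=5 J1=1 J2=3
add link → L=6 J1=1 J2=3
R@5,1 dof=1 J1 → L=6 J1=2 J2=3
add link → L=7 J1=2 J2=3
P@3,6 dof=1 J1 → L=7 J1=3 J2=3
C@4,3 dof=2 J2 → L=7 J1=3 J2=4
add link → L=8 J1=3 J2=4
PS@7,3 dof=2 J2 → L=8 J1=3 J2=5
R@7,6 dof=1 J1 → L=8 J1=4 J2=5
P@3,0 dof=1 J1 → L=8 J1=5 J2=5
P@0,7 dof=1 J1 → L=8 J1=6 J2=5
M=3(L−1)−2J1−J2=3·7−2·6−5=4

M = 4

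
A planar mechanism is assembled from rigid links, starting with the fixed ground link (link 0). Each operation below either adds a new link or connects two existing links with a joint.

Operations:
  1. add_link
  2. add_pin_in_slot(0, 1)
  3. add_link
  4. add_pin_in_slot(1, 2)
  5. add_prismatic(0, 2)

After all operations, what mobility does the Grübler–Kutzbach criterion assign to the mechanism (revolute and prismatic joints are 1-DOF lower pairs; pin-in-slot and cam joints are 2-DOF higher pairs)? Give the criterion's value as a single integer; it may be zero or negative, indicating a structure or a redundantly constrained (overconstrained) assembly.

(L,J1,J2)=(1,0,0); link0 fixed
link1: (2,0,0)
PS 0-1 [J2]: (2,0,1)
link2: (3,0,1)
PS 1-2 [J2]: (3,0,2)
P 0-2 [J1]: (3,1,2)
Grübler: 3·2 − 2·1 − 2 = 2

M = 2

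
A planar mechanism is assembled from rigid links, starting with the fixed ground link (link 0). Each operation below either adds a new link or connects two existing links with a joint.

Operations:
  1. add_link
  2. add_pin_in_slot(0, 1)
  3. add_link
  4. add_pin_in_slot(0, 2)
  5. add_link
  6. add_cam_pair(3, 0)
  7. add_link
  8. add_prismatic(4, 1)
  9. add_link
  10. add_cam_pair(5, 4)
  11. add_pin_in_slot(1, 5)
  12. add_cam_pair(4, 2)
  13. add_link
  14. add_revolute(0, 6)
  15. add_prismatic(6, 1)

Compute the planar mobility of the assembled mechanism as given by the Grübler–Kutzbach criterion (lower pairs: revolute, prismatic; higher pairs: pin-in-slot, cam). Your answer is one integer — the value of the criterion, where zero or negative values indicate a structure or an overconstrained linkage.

L=1 J1=0 J2=0
add link → L=2 J1=0 J2=0
PS@0,1 dof=2 J2 → L=2 J1=0 J2=1
add link → L=3 J1=0 J2=1
PS@0,2 dof=2 J2 → L=3 J1=0 J2=2
add link → L=4 J1=0 J2=2
C@3,0 dof=2 J2 → L=4 J1=0 J2=3
add link → L=5 J1=0 J2=3
P@4,1 dof=1 J1 → L=5 J1=1 J2=3
add link → L=6 J1=1 J2=3
C@5,4 dof=2 J2 → L=6 J1=1 J2=4
PS@1,5 dof=2 J2 → L=6 J1=1 J2=5
C@4,2 dof=2 J2 → L=6 J1=1 J2=6
add link → L=7 J1=1 J2=6
R@0,6 dof=1 J1 → L=7 J1=2 J2=6
P@6,1 dof=1 J1 → L=7 J1=3 J2=6
M=3(L−1)−2J1−J2=3·6−2·3−6=6

M = 6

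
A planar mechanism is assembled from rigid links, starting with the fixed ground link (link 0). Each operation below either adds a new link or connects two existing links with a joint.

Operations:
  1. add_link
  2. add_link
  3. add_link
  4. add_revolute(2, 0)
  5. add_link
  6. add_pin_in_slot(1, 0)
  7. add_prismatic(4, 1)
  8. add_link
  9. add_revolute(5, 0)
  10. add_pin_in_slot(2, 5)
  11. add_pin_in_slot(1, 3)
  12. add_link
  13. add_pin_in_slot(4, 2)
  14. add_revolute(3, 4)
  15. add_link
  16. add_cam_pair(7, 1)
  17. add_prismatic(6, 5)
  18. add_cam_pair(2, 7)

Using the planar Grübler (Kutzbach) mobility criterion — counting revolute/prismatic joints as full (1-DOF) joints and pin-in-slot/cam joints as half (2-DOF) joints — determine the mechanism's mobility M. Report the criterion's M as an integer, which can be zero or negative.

M = 5

[1;0;0] (link 0 is ground)
L+ [2;0;0]
L+ [3;0;0]
L+ [4;0;0]
R(2,0)∈J1 [4;1;0]
L+ [5;1;0]
PS(1,0)∈J2 [5;1;1]
P(4,1)∈J1 [5;2;1]
L+ [6;2;1]
R(5,0)∈J1 [6;3;1]
PS(2,5)∈J2 [6;3;2]
PS(1,3)∈J2 [6;3;3]
L+ [7;3;3]
PS(4,2)∈J2 [7;3;4]
R(3,4)∈J1 [7;4;4]
L+ [8;4;4]
C(7,1)∈J2 [8;4;5]
P(6,5)∈J1 [8;5;5]
C(2,7)∈J2 [8;5;6]
mobility = 21 − 10 − 6 = 5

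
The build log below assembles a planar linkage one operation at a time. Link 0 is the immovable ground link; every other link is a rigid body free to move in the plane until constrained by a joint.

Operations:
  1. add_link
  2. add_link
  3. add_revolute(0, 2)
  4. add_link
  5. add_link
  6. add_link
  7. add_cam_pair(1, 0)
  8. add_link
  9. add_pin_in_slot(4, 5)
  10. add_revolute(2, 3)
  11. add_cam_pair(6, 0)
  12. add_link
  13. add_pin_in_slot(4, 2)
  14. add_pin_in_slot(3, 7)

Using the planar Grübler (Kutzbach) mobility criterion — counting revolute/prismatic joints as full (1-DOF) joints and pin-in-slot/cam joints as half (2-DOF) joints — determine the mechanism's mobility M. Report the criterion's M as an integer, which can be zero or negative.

(L,J1,J2)=(1,0,0); link0 fixed
link1: (2,0,0)
link2: (3,0,0)
R 0-2 [J1]: (3,1,0)
link3: (4,1,0)
link4: (5,1,0)
link5: (6,1,0)
C 1-0 [J2]: (6,1,1)
link6: (7,1,1)
PS 4-5 [J2]: (7,1,2)
R 2-3 [J1]: (7,2,2)
C 6-0 [J2]: (7,2,3)
link7: (8,2,3)
PS 4-2 [J2]: (8,2,4)
PS 3-7 [J2]: (8,2,5)
Grübler: 3·7 − 2·2 − 5 = 12

M = 12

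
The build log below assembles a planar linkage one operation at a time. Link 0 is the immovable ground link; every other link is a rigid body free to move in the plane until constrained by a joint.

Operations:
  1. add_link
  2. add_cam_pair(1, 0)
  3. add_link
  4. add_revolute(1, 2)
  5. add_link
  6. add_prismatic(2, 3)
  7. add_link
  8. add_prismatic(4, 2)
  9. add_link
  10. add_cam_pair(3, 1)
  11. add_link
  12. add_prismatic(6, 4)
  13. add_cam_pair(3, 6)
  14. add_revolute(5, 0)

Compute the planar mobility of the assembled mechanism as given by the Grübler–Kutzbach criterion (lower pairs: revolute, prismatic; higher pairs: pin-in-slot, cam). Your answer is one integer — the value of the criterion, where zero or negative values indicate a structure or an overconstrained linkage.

L=1 J1=0 J2=0
add link → L=2 J1=0 J2=0
C@1,0 dof=2 J2 → L=2 J1=0 J2=1
add link → L=3 J1=0 J2=1
R@1,2 dof=1 J1 → L=3 J1=1 J2=1
add link → L=4 J1=1 J2=1
P@2,3 dof=1 J1 → L=4 J1=2 J2=1
add link → L=5 J1=2 J2=1
P@4,2 dof=1 J1 → L=5 J1=3 J2=1
add link → L=6 J1=3 J2=1
C@3,1 dof=2 J2 → L=6 J1=3 J2=2
add link → L=7 J1=3 J2=2
P@6,4 dof=1 J1 → L=7 J1=4 J2=2
C@3,6 dof=2 J2 → L=7 J1=4 J2=3
R@5,0 dof=1 J1 → L=7 J1=5 J2=3
M=3(L−1)−2J1−J2=3·6−2·5−3=5

M = 5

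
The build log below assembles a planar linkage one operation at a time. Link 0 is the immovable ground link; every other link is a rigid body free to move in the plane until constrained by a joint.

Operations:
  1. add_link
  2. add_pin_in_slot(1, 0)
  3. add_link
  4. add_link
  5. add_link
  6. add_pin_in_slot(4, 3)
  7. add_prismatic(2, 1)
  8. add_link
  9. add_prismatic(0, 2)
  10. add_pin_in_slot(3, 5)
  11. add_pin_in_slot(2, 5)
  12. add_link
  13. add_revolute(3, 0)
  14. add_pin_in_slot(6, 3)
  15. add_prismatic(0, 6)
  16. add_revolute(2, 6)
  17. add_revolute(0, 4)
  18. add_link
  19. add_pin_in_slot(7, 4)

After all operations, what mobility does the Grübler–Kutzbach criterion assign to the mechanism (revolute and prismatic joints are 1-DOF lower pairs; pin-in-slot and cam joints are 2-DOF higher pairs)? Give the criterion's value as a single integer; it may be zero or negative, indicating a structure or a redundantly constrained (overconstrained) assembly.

M = 3

L=1 J1=0 J2=0
add link → L=2 J1=0 J2=0
PS@1,0 dof=2 J2 → L=2 J1=0 J2=1
add link → L=3 J1=0 J2=1
add link → L=4 J1=0 J2=1
add link → L=5 J1=0 J2=1
PS@4,3 dof=2 J2 → L=5 J1=0 J2=2
P@2,1 dof=1 J1 → L=5 J1=1 J2=2
add link → L=6 J1=1 J2=2
P@0,2 dof=1 J1 → L=6 J1=2 J2=2
PS@3,5 dof=2 J2 → L=6 J1=2 J2=3
PS@2,5 dof=2 J2 → L=6 J1=2 J2=4
add link → L=7 J1=2 J2=4
R@3,0 dof=1 J1 → L=7 J1=3 J2=4
PS@6,3 dof=2 J2 → L=7 J1=3 J2=5
P@0,6 dof=1 J1 → L=7 J1=4 J2=5
R@2,6 dof=1 J1 → L=7 J1=5 J2=5
R@0,4 dof=1 J1 → L=7 J1=6 J2=5
add link → L=8 J1=6 J2=5
PS@7,4 dof=2 J2 → L=8 J1=6 J2=6
M=3(L−1)−2J1−J2=3·7−2·6−6=3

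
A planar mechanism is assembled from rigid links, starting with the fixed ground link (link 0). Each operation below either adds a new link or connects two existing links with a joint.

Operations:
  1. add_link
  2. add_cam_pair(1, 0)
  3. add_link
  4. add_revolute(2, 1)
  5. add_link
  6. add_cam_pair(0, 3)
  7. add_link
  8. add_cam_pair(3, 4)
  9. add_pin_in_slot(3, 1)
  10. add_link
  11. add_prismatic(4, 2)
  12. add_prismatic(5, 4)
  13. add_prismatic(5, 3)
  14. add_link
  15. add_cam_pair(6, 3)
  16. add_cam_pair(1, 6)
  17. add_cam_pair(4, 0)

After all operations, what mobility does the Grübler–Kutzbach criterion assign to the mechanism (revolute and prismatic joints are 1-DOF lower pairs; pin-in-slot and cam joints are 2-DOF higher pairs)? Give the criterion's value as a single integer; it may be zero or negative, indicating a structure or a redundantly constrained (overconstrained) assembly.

M = 3

[1;0;0] (link 0 is ground)
L+ [2;0;0]
C(1,0)∈J2 [2;0;1]
L+ [3;0;1]
R(2,1)∈J1 [3;1;1]
L+ [4;1;1]
C(0,3)∈J2 [4;1;2]
L+ [5;1;2]
C(3,4)∈J2 [5;1;3]
PS(3,1)∈J2 [5;1;4]
L+ [6;1;4]
P(4,2)∈J1 [6;2;4]
P(5,4)∈J1 [6;3;4]
P(5,3)∈J1 [6;4;4]
L+ [7;4;4]
C(6,3)∈J2 [7;4;5]
C(1,6)∈J2 [7;4;6]
C(4,0)∈J2 [7;4;7]
mobility = 18 − 8 − 7 = 3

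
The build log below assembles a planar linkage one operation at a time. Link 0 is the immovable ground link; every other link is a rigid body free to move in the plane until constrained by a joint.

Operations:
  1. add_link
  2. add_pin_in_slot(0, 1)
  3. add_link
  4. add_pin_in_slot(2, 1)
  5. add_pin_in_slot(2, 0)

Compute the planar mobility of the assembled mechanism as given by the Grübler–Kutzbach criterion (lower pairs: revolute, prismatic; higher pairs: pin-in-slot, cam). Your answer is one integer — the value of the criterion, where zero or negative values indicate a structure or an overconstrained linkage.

ground; <1,0,0>
#1 <2,0,0>
PS:0↔1 J2 <2,0,1>
#2 <3,0,1>
PS:2↔1 J2 <3,0,2>
PS:2↔0 J2 <3,0,3>
3×2 − 2×0 − 1×3 = 3

M = 3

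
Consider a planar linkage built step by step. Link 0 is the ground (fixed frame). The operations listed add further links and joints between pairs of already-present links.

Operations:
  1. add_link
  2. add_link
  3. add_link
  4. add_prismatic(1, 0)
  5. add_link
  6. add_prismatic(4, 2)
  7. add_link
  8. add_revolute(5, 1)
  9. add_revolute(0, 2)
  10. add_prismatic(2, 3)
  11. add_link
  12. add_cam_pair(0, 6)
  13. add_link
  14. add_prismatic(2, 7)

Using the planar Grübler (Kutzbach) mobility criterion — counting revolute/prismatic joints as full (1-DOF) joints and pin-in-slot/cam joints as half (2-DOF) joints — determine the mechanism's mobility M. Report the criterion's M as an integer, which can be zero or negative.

[1;0;0] (link 0 is ground)
L+ [2;0;0]
L+ [3;0;0]
L+ [4;0;0]
P(1,0)∈J1 [4;1;0]
L+ [5;1;0]
P(4,2)∈J1 [5;2;0]
L+ [6;2;0]
R(5,1)∈J1 [6;3;0]
R(0,2)∈J1 [6;4;0]
P(2,3)∈J1 [6;5;0]
L+ [7;5;0]
C(0,6)∈J2 [7;5;1]
L+ [8;5;1]
P(2,7)∈J1 [8;6;1]
mobility = 21 − 12 − 1 = 8

M = 8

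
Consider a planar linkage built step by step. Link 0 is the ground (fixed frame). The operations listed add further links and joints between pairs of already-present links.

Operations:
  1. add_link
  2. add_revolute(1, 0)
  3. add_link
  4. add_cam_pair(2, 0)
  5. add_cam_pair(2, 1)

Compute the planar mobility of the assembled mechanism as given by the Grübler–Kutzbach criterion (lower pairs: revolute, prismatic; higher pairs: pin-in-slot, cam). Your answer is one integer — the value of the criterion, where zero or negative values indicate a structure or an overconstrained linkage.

M = 2

L=1 J1=0 J2=0
add link → L=2 J1=0 J2=0
R@1,0 dof=1 J1 → L=2 J1=1 J2=0
add link → L=3 J1=1 J2=0
C@2,0 dof=2 J2 → L=3 J1=1 J2=1
C@2,1 dof=2 J2 → L=3 J1=1 J2=2
M=3(L−1)−2J1−J2=3·2−2·1−2=2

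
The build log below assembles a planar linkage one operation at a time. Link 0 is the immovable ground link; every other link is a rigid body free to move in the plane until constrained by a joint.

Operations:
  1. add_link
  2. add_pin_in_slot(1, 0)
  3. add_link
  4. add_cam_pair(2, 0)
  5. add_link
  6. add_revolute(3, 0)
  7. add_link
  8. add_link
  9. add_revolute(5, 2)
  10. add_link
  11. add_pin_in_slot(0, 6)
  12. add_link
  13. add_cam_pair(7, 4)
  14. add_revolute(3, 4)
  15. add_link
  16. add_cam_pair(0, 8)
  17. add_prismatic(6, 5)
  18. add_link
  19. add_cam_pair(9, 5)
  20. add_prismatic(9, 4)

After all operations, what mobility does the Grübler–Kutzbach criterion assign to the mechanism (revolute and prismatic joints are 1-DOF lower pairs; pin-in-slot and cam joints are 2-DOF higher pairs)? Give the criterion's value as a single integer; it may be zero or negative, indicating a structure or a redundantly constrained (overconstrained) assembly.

M = 11

L=1 J1=0 J2=0
add link → L=2 J1=0 J2=0
PS@1,0 dof=2 J2 → L=2 J1=0 J2=1
add link → L=3 J1=0 J2=1
C@2,0 dof=2 J2 → L=3 J1=0 J2=2
add link → L=4 J1=0 J2=2
R@3,0 dof=1 J1 → L=4 J1=1 J2=2
add link → L=5 J1=1 J2=2
add link → L=6 J1=1 J2=2
R@5,2 dof=1 J1 → L=6 J1=2 J2=2
add link → L=7 J1=2 J2=2
PS@0,6 dof=2 J2 → L=7 J1=2 J2=3
add link → L=8 J1=2 J2=3
C@7,4 dof=2 J2 → L=8 J1=2 J2=4
R@3,4 dof=1 J1 → L=8 J1=3 J2=4
add link → L=9 J1=3 J2=4
C@0,8 dof=2 J2 → L=9 J1=3 J2=5
P@6,5 dof=1 J1 → L=9 J1=4 J2=5
add link → L=10 J1=4 J2=5
C@9,5 dof=2 J2 → L=10 J1=4 J2=6
P@9,4 dof=1 J1 → L=10 J1=5 J2=6
M=3(L−1)−2J1−J2=3·9−2·5−6=11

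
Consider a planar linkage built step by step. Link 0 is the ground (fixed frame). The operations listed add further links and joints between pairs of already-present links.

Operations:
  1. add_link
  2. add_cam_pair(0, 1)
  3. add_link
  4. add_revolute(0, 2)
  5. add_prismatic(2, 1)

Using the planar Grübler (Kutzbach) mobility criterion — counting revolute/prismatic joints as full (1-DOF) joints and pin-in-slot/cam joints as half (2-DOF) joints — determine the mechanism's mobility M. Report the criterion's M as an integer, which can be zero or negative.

M = 1

(L,J1,J2)=(1,0,0); link0 fixed
link1: (2,0,0)
C 0-1 [J2]: (2,0,1)
link2: (3,0,1)
R 0-2 [J1]: (3,1,1)
P 2-1 [J1]: (3,2,1)
Grübler: 3·2 − 2·2 − 1 = 1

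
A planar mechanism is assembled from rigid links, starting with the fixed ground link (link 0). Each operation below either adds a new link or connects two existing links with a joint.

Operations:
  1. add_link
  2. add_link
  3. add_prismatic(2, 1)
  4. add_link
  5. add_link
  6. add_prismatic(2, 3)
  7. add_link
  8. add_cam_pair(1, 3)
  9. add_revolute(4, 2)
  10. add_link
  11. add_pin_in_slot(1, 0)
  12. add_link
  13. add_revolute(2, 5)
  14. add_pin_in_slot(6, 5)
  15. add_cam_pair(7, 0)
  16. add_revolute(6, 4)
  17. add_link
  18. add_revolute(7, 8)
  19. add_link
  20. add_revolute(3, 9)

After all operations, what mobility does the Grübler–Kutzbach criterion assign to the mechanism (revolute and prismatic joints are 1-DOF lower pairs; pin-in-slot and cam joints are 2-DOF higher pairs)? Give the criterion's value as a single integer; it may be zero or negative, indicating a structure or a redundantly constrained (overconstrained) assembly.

M = 9

link 0 = ground. State L|J1|J2 = 1|0|0
+link1  2|0|0
+link2  3|0|0
P(2,1) f=1→J1  3|1|0
+link3  4|1|0
+link4  5|1|0
P(2,3) f=1→J1  5|2|0
+link5  6|2|0
C(1,3) f=2→J2  6|2|1
R(4,2) f=1→J1  6|3|1
+link6  7|3|1
PS(1,0) f=2→J2  7|3|2
+link7  8|3|2
R(2,5) f=1→J1  8|4|2
PS(6,5) f=2→J2  8|4|3
C(7,0) f=2→J2  8|4|4
R(6,4) f=1→J1  8|5|4
+link8  9|5|4
R(7,8) f=1→J1  9|6|4
+link9  10|6|4
R(3,9) f=1→J1  10|7|4
M = 3(10−1)−2·7−4 = 27−14−4 = 9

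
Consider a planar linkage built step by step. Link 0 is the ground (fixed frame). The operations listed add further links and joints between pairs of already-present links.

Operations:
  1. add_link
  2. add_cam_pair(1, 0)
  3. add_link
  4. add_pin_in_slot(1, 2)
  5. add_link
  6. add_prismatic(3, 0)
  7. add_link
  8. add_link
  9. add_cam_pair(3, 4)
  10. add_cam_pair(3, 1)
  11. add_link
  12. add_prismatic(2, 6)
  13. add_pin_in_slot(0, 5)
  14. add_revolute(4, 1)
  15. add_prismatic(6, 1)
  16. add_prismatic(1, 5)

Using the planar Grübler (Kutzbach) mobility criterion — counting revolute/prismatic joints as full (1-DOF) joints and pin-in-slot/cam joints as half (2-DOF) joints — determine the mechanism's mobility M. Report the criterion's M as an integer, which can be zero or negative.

M = 3

ground; <1,0,0>
#1 <2,0,0>
C:1↔0 J2 <2,0,1>
#2 <3,0,1>
PS:1↔2 J2 <3,0,2>
#3 <4,0,2>
P:3↔0 J1 <4,1,2>
#4 <5,1,2>
#5 <6,1,2>
C:3↔4 J2 <6,1,3>
C:3↔1 J2 <6,1,4>
#6 <7,1,4>
P:2↔6 J1 <7,2,4>
PS:0↔5 J2 <7,2,5>
R:4↔1 J1 <7,3,5>
P:6↔1 J1 <7,4,5>
P:1↔5 J1 <7,5,5>
3×6 − 2×5 − 1×5 = 3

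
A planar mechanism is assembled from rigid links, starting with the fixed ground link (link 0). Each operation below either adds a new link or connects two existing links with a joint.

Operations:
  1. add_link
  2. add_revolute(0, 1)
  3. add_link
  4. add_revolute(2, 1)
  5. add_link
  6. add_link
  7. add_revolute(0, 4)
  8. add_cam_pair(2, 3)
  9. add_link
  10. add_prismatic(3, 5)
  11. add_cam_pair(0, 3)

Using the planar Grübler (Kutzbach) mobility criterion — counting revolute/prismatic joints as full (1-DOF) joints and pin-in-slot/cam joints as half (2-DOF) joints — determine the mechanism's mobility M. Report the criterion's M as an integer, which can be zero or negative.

ground; <1,0,0>
#1 <2,0,0>
R:0↔1 J1 <2,1,0>
#2 <3,1,0>
R:2↔1 J1 <3,2,0>
#3 <4,2,0>
#4 <5,2,0>
R:0↔4 J1 <5,3,0>
C:2↔3 J2 <5,3,1>
#5 <6,3,1>
P:3↔5 J1 <6,4,1>
C:0↔3 J2 <6,4,2>
3×5 − 2×4 − 1×2 = 5

M = 5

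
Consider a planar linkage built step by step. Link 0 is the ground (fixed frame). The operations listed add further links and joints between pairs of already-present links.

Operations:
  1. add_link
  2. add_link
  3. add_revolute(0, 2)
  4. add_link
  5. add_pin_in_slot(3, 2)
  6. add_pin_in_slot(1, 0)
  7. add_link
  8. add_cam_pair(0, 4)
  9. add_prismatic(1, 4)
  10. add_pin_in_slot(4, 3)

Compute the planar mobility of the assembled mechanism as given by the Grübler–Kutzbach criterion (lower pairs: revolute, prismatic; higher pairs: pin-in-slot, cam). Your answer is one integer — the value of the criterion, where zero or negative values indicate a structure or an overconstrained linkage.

M = 4

link 0 = ground. State L|J1|J2 = 1|0|0
+link1  2|0|0
+link2  3|0|0
R(0,2) f=1→J1  3|1|0
+link3  4|1|0
PS(3,2) f=2→J2  4|1|1
PS(1,0) f=2→J2  4|1|2
+link4  5|1|2
C(0,4) f=2→J2  5|1|3
P(1,4) f=1→J1  5|2|3
PS(4,3) f=2→J2  5|2|4
M = 3(5−1)−2·2−4 = 12−4−4 = 4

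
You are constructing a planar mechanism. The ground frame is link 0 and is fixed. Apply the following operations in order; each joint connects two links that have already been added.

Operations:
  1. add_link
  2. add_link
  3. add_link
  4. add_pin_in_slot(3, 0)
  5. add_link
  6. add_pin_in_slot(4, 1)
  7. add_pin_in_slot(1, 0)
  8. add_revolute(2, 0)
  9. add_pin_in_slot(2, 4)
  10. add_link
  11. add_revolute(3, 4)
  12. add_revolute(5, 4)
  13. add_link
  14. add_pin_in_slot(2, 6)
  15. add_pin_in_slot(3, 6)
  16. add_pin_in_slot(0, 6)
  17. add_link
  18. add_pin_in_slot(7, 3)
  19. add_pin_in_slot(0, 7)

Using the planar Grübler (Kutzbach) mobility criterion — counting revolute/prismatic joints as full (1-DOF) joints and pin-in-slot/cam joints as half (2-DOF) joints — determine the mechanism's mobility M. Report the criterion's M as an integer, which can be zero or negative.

(L,J1,J2)=(1,0,0); link0 fixed
link1: (2,0,0)
link2: (3,0,0)
link3: (4,0,0)
PS 3-0 [J2]: (4,0,1)
link4: (5,0,1)
PS 4-1 [J2]: (5,0,2)
PS 1-0 [J2]: (5,0,3)
R 2-0 [J1]: (5,1,3)
PS 2-4 [J2]: (5,1,4)
link5: (6,1,4)
R 3-4 [J1]: (6,2,4)
R 5-4 [J1]: (6,3,4)
link6: (7,3,4)
PS 2-6 [J2]: (7,3,5)
PS 3-6 [J2]: (7,3,6)
PS 0-6 [J2]: (7,3,7)
link7: (8,3,7)
PS 7-3 [J2]: (8,3,8)
PS 0-7 [J2]: (8,3,9)
Grübler: 3·7 − 2·3 − 9 = 6

M = 6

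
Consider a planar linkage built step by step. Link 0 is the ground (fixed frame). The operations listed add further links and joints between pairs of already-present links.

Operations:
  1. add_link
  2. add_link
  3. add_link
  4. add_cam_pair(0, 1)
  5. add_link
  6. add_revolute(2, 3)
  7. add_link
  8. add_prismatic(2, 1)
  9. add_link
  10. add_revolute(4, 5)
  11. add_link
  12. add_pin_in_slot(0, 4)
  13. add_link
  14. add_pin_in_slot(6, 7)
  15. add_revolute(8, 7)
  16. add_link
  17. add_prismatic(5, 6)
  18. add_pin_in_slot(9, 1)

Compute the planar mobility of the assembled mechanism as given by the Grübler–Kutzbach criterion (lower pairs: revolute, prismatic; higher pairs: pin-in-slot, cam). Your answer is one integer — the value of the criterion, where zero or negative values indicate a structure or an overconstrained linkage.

(L,J1,J2)=(1,0,0); link0 fixed
link1: (2,0,0)
link2: (3,0,0)
link3: (4,0,0)
C 0-1 [J2]: (4,0,1)
link4: (5,0,1)
R 2-3 [J1]: (5,1,1)
link5: (6,1,1)
P 2-1 [J1]: (6,2,1)
link6: (7,2,1)
R 4-5 [J1]: (7,3,1)
link7: (8,3,1)
PS 0-4 [J2]: (8,3,2)
link8: (9,3,2)
PS 6-7 [J2]: (9,3,3)
R 8-7 [J1]: (9,4,3)
link9: (10,4,3)
P 5-6 [J1]: (10,5,3)
PS 9-1 [J2]: (10,5,4)
Grübler: 3·9 − 2·5 − 4 = 13

M = 13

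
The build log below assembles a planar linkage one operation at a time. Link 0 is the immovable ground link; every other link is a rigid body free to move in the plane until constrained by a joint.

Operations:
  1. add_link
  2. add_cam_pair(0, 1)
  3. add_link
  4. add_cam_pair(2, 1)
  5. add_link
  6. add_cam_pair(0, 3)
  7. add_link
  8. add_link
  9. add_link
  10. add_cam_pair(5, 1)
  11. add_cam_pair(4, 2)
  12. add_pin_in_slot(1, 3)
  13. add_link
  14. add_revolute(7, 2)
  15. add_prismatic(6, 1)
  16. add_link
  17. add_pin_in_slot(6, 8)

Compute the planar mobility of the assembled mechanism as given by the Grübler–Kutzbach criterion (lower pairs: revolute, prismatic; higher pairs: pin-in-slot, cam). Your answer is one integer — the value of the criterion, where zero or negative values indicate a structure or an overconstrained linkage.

(L,J1,J2)=(1,0,0); link0 fixed
link1: (2,0,0)
C 0-1 [J2]: (2,0,1)
link2: (3,0,1)
C 2-1 [J2]: (3,0,2)
link3: (4,0,2)
C 0-3 [J2]: (4,0,3)
link4: (5,0,3)
link5: (6,0,3)
link6: (7,0,3)
C 5-1 [J2]: (7,0,4)
C 4-2 [J2]: (7,0,5)
PS 1-3 [J2]: (7,0,6)
link7: (8,0,6)
R 7-2 [J1]: (8,1,6)
P 6-1 [J1]: (8,2,6)
link8: (9,2,6)
PS 6-8 [J2]: (9,2,7)
Grübler: 3·8 − 2·2 − 7 = 13

M = 13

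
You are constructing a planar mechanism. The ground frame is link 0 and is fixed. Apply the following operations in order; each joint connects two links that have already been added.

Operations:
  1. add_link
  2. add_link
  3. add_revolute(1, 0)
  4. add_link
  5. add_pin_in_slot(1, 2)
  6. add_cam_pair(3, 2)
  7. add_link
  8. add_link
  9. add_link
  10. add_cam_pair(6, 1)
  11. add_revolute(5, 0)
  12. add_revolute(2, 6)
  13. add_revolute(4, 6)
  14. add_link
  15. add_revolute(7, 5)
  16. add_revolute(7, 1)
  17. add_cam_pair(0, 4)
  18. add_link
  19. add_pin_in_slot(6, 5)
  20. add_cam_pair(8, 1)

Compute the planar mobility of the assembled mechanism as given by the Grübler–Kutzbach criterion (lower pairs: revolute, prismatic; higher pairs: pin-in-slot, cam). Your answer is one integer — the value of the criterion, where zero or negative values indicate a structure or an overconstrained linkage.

L=1 J1=0 J2=0
add link → L=2 J1=0 J2=0
add link → L=3 J1=0 J2=0
R@1,0 dof=1 J1 → L=3 J1=1 J2=0
add link → L=4 J1=1 J2=0
PS@1,2 dof=2 J2 → L=4 J1=1 J2=1
C@3,2 dof=2 J2 → L=4 J1=1 J2=2
add link → L=5 J1=1 J2=2
add link → L=6 J1=1 J2=2
add link → L=7 J1=1 J2=2
C@6,1 dof=2 J2 → L=7 J1=1 J2=3
R@5,0 dof=1 J1 → L=7 J1=2 J2=3
R@2,6 dof=1 J1 → L=7 J1=3 J2=3
R@4,6 dof=1 J1 → L=7 J1=4 J2=3
add link → L=8 J1=4 J2=3
R@7,5 dof=1 J1 → L=8 J1=5 J2=3
R@7,1 dof=1 J1 → L=8 J1=6 J2=3
C@0,4 dof=2 J2 → L=8 J1=6 J2=4
add link → L=9 J1=6 J2=4
PS@6,5 dof=2 J2 → L=9 J1=6 J2=5
C@8,1 dof=2 J2 → L=9 J1=6 J2=6
M=3(L−1)−2J1−J2=3·8−2·6−6=6

M = 6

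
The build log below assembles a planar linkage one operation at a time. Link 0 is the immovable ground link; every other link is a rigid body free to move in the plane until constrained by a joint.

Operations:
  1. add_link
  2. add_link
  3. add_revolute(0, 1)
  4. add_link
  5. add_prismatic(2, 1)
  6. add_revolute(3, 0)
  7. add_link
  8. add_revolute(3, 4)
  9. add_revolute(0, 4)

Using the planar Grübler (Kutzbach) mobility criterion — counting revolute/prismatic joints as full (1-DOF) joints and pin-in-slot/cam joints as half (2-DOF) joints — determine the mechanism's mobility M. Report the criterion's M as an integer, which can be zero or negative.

(L,J1,J2)=(1,0,0); link0 fixed
link1: (2,0,0)
link2: (3,0,0)
R 0-1 [J1]: (3,1,0)
link3: (4,1,0)
P 2-1 [J1]: (4,2,0)
R 3-0 [J1]: (4,3,0)
link4: (5,3,0)
R 3-4 [J1]: (5,4,0)
R 0-4 [J1]: (5,5,0)
Grübler: 3·4 − 2·5 − 0 = 2

M = 2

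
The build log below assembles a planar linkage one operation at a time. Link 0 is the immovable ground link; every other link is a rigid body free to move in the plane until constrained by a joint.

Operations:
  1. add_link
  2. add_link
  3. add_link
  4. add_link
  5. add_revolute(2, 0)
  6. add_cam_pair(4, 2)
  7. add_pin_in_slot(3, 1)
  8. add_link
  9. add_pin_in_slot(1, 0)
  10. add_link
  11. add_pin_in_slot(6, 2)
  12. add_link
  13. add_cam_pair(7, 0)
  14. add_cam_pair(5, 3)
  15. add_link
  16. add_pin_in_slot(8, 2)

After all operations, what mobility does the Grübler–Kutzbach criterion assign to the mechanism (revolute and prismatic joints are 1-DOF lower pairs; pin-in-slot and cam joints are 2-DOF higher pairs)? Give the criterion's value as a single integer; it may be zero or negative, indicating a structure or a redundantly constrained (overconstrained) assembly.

M = 15

ground; <1,0,0>
#1 <2,0,0>
#2 <3,0,0>
#3 <4,0,0>
#4 <5,0,0>
R:2↔0 J1 <5,1,0>
C:4↔2 J2 <5,1,1>
PS:3↔1 J2 <5,1,2>
#5 <6,1,2>
PS:1↔0 J2 <6,1,3>
#6 <7,1,3>
PS:6↔2 J2 <7,1,4>
#7 <8,1,4>
C:7↔0 J2 <8,1,5>
C:5↔3 J2 <8,1,6>
#8 <9,1,6>
PS:8↔2 J2 <9,1,7>
3×8 − 2×1 − 1×7 = 15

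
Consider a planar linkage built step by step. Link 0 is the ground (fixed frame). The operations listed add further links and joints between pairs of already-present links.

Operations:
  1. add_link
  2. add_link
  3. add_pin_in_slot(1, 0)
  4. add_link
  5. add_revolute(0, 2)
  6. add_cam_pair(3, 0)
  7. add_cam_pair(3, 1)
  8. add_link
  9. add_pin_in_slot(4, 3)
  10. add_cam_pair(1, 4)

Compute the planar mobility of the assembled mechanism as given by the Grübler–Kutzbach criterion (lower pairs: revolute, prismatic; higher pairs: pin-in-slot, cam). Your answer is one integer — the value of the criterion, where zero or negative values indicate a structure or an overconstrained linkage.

[1;0;0] (link 0 is ground)
L+ [2;0;0]
L+ [3;0;0]
PS(1,0)∈J2 [3;0;1]
L+ [4;0;1]
R(0,2)∈J1 [4;1;1]
C(3,0)∈J2 [4;1;2]
C(3,1)∈J2 [4;1;3]
L+ [5;1;3]
PS(4,3)∈J2 [5;1;4]
C(1,4)∈J2 [5;1;5]
mobility = 12 − 2 − 5 = 5

M = 5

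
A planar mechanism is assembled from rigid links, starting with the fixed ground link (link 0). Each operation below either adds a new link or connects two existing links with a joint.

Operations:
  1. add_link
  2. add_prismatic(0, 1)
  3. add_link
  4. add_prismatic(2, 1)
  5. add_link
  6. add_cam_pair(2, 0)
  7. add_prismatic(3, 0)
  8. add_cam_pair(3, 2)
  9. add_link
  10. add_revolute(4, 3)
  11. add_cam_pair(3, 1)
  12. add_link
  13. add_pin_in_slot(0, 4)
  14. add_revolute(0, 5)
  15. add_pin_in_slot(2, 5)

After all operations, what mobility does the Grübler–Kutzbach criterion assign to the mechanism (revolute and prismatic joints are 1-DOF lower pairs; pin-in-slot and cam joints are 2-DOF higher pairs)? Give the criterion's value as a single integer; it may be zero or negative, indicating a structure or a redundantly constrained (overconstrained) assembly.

(L,J1,J2)=(1,0,0); link0 fixed
link1: (2,0,0)
P 0-1 [J1]: (2,1,0)
link2: (3,1,0)
P 2-1 [J1]: (3,2,0)
link3: (4,2,0)
C 2-0 [J2]: (4,2,1)
P 3-0 [J1]: (4,3,1)
C 3-2 [J2]: (4,3,2)
link4: (5,3,2)
R 4-3 [J1]: (5,4,2)
C 3-1 [J2]: (5,4,3)
link5: (6,4,3)
PS 0-4 [J2]: (6,4,4)
R 0-5 [J1]: (6,5,4)
PS 2-5 [J2]: (6,5,5)
Grübler: 3·5 − 2·5 − 5 = 0

M = 0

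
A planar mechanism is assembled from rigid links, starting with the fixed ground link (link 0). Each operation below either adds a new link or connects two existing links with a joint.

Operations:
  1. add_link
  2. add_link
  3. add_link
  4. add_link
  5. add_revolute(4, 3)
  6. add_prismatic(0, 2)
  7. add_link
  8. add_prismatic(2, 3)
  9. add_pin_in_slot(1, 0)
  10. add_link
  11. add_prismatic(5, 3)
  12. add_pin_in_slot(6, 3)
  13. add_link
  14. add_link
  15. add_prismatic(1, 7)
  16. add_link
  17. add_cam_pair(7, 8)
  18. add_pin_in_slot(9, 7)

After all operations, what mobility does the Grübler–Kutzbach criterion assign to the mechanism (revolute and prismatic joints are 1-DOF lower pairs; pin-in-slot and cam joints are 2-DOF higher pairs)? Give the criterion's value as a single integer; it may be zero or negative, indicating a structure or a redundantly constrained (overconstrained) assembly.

M = 13

(L,J1,J2)=(1,0,0); link0 fixed
link1: (2,0,0)
link2: (3,0,0)
link3: (4,0,0)
link4: (5,0,0)
R 4-3 [J1]: (5,1,0)
P 0-2 [J1]: (5,2,0)
link5: (6,2,0)
P 2-3 [J1]: (6,3,0)
PS 1-0 [J2]: (6,3,1)
link6: (7,3,1)
P 5-3 [J1]: (7,4,1)
PS 6-3 [J2]: (7,4,2)
link7: (8,4,2)
link8: (9,4,2)
P 1-7 [J1]: (9,5,2)
link9: (10,5,2)
C 7-8 [J2]: (10,5,3)
PS 9-7 [J2]: (10,5,4)
Grübler: 3·9 − 2·5 − 4 = 13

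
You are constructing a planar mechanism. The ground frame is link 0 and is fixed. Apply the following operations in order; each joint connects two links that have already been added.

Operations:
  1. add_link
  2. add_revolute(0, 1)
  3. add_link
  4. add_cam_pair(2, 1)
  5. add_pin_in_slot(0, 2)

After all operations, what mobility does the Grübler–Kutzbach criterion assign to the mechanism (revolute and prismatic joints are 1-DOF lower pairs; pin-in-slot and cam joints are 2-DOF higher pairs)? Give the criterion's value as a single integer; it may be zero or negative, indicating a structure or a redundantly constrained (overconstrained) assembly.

L=1 J1=0 J2=0
add link → L=2 J1=0 J2=0
R@0,1 dof=1 J1 → L=2 J1=1 J2=0
add link → L=3 J1=1 J2=0
C@2,1 dof=2 J2 → L=3 J1=1 J2=1
PS@0,2 dof=2 J2 → L=3 J1=1 J2=2
M=3(L−1)−2J1−J2=3·2−2·1−2=2

M = 2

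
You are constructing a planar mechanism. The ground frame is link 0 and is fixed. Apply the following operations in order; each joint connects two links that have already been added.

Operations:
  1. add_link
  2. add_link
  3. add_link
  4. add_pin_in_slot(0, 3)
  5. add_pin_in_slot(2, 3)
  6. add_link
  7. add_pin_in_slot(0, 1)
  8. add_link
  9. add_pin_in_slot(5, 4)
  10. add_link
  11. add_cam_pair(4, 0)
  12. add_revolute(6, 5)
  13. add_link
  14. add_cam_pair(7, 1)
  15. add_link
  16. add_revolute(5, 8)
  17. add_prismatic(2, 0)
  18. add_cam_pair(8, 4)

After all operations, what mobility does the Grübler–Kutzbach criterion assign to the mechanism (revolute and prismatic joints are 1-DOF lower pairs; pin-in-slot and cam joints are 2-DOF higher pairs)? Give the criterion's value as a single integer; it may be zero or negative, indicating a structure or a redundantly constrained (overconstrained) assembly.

M = 11

(L,J1,J2)=(1,0,0); link0 fixed
link1: (2,0,0)
link2: (3,0,0)
link3: (4,0,0)
PS 0-3 [J2]: (4,0,1)
PS 2-3 [J2]: (4,0,2)
link4: (5,0,2)
PS 0-1 [J2]: (5,0,3)
link5: (6,0,3)
PS 5-4 [J2]: (6,0,4)
link6: (7,0,4)
C 4-0 [J2]: (7,0,5)
R 6-5 [J1]: (7,1,5)
link7: (8,1,5)
C 7-1 [J2]: (8,1,6)
link8: (9,1,6)
R 5-8 [J1]: (9,2,6)
P 2-0 [J1]: (9,3,6)
C 8-4 [J2]: (9,3,7)
Grübler: 3·8 − 2·3 − 7 = 11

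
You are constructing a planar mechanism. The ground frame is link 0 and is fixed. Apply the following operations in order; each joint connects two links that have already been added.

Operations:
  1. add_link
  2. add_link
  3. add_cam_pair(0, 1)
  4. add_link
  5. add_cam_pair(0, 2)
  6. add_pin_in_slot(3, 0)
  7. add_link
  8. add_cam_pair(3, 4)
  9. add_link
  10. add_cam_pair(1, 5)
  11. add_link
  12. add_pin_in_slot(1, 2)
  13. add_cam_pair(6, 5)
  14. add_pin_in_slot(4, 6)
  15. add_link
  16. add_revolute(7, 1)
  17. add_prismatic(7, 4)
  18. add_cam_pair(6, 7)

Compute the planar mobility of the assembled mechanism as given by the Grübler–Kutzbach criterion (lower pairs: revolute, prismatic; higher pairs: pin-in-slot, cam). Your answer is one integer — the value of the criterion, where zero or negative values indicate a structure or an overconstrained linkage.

[1;0;0] (link 0 is ground)
L+ [2;0;0]
L+ [3;0;0]
C(0,1)∈J2 [3;0;1]
L+ [4;0;1]
C(0,2)∈J2 [4;0;2]
PS(3,0)∈J2 [4;0;3]
L+ [5;0;3]
C(3,4)∈J2 [5;0;4]
L+ [6;0;4]
C(1,5)∈J2 [6;0;5]
L+ [7;0;5]
PS(1,2)∈J2 [7;0;6]
C(6,5)∈J2 [7;0;7]
PS(4,6)∈J2 [7;0;8]
L+ [8;0;8]
R(7,1)∈J1 [8;1;8]
P(7,4)∈J1 [8;2;8]
C(6,7)∈J2 [8;2;9]
mobility = 21 − 4 − 9 = 8

M = 8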